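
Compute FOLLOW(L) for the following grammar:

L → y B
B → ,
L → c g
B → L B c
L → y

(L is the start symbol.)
To compute FOLLOW(L), find every occurrence of L on a right-hand side N → α L β: add FIRST(β) \ {ε}, and if β is empty or nullable also add FOLLOW(N). Iterate to a fixed point.

L is the start symbol, so $ ∈ FOLLOW(L).
In B → L B c: L is followed by B c, add FIRST(B c) \ {ε} = { ',', 'c', 'y' }

Taking the union: FOLLOW(L) = { $, ',', 'c', 'y' }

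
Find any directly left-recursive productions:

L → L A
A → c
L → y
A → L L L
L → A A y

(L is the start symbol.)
Yes, L is left-recursive

Direct left recursion occurs when N → N α for some non-terminal N (the right-hand side begins with the left-hand side itself).

L → L A: LEFT RECURSIVE (starts with L)
A → c: starts with c
L → y: starts with y
A → L L L: starts with L
L → A A y: starts with A

The grammar has direct left recursion on: L.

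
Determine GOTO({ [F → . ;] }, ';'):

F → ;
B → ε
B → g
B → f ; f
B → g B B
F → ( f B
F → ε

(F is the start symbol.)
GOTO(I, ';') = CLOSURE({ [A → αX.β] : [A → α.Xβ] ∈ I, X = ';' })

Items with dot before ';', with the dot advanced:
  [F → . ;] → [F → ; .]
Closure adds nothing (no advanced item has the dot before a non-terminal).

GOTO = { [F → ; .] }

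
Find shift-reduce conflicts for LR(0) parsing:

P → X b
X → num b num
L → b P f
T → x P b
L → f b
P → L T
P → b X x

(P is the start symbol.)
No shift-reduce conflicts

A shift-reduce conflict occurs when an LR(0) state has both:
  - a complete (reduce) item [A → α .] (dot at the end), and
  - a shift item [B → β . c γ] (dot before a terminal).

Augment with P' → P and build the canonical LR(0) collection (I0 = CLOSURE({[P' → . P]}), then GOTO on every symbol after a dot until no new states appear). It has 19 states:
  I0: { [L → . b P f], [L → . f b], [P → . L T], [P → . X b], [P → . b X x], [P' → . P], [X → . num b num] }  — shift
  I1: { [P → L . T], [T → . x P b] }  — shift
  I2: { [P' → P .] }  — accept
  I3: { [P → X . b] }  — shift
  I4: { [L → . b P f], [L → . f b], [L → b . P f], [P → . L T], [P → . X b], [P → . b X x], [P → b . X x], [X → . num b num] }  — shift
  I5: { [L → f . b] }  — shift
  I6: { [X → num . b num] }  — shift
  I7: { [X → num b . num] }  — shift
  I8: { [X → num b num .] }  — reduce
  I9: { [L → f b .] }  — reduce
  I10: { [L → b P . f] }  — shift
  I11: { [P → X . b], [P → b X . x] }  — shift
  I12: { [P → X b .] }  — reduce
  I13: { [P → b X x .] }  — reduce
  I14: { [L → b P f .] }  — reduce
  I15: { [P → L T .] }  — reduce
  I16: { [L → . b P f], [L → . f b], [P → . L T], [P → . X b], [P → . b X x], [T → x . P b], [X → . num b num] }  — shift
  I17: { [T → x P . b] }  — shift
  I18: { [T → x P b .] }  — reduce

No state contains both a complete item and a shift item.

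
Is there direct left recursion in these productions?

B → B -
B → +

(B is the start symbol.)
Direct left recursion occurs when N → N α for some non-terminal N (the right-hand side begins with the left-hand side itself).

B → B -: LEFT RECURSIVE (starts with B)
B → +: starts with '+'

The grammar has direct left recursion on: B.

Answer: Yes, B is left-recursive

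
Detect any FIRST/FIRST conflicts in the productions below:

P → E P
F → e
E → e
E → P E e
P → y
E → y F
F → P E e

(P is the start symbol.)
Yes. P → E P / P → y on { 'y' }; F → e / F → P E e on { 'e' }; E → e / E → P E e on { 'e' }; E → P E e / E → y F on { 'y' }

A FIRST/FIRST conflict occurs when two productions N → α and N → β for the same non-terminal have FIRST(α) ∩ FIRST(β) ≠ ∅ (with ε ∈ FIRST of a nullable right-hand side, so two nullable alternatives also conflict).

FIRST sets of the non-terminals at (or reachable through a nullable prefix from) the front of some alternative:
  FIRST(E) = { 'e', 'y' }
  FIRST(P) = { 'e', 'y' }

Productions for P:
  P → E P: FIRST = { 'e', 'y' }
  P → y: FIRST = { 'y' }
Productions for F:
  F → e: FIRST = { 'e' }
  F → P E e: FIRST = { 'e', 'y' }
Productions for E:
  E → e: FIRST = { 'e' }
  E → P E e: FIRST = { 'e', 'y' }
  E → y F: FIRST = { 'y' }

Conflict for P: P → E P and P → y
  Overlap: { 'y' }
Conflict for F: F → e and F → P E e
  Overlap: { 'e' }
Conflict for E: E → e and E → P E e
  Overlap: { 'e' }
Conflict for E: E → P E e and E → y F
  Overlap: { 'y' }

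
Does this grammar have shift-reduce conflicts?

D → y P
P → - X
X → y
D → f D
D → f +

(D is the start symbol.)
No shift-reduce conflicts

Augment with D' → D and build the canonical LR(0) collection (I0 = CLOSURE({[D' → . D]}), then GOTO on every symbol after a dot until no new states appear). It has 10 states:
  I0: { [D → . f +], [D → . f D], [D → . y P], [D' → . D] }  — shift
  I1: { [D' → D .] }  — accept
  I2: { [D → . f +], [D → . f D], [D → . y P], [D → f . +], [D → f . D] }  — shift
  I3: { [D → y . P], [P → . - X] }  — shift
  I4: { [P → - . X], [X → . y] }  — shift
  I5: { [D → y P .] }  — reduce
  I6: { [P → - X .] }  — reduce
  I7: { [X → y .] }  — reduce
  I8: { [D → f + .] }  — reduce
  I9: { [D → f D .] }  — reduce

No state contains both a complete item and a shift item.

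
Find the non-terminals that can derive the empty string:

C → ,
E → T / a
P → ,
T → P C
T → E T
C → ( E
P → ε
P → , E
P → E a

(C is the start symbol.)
{ 'P' }

A non-terminal is nullable if it can derive ε (the empty string): either it has an ε-production, or it has a production whose right-hand side consists entirely of nullable non-terminals.

ε-productions: P → ε
So P is immediately nullable.
No further non-terminal can be added: every production for the remaining non-terminals contains a terminal or a non-nullable non-terminal.
Nullable = { 'P' }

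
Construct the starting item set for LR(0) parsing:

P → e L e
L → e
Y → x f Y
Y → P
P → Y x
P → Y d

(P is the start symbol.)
{ [P → . Y d], [P → . Y x], [P → . e L e], [P' → . P], [Y → . P], [Y → . x f Y] }

First, augment the grammar with P' → P
I₀ = CLOSURE({ [P' → . P] }):
  [P' → . P] has the dot before P: add [P → . e L e], [P → . Y x], [P → . Y d]
  [P → . Y x] has the dot before Y: add [Y → . x f Y], [Y → . P]
No further items can be added.

I₀ = { [P → . Y d], [P → . Y x], [P → . e L e], [P' → . P], [Y → . P], [Y → . x f Y] }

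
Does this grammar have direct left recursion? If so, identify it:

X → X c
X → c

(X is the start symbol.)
Direct left recursion occurs when N → N α for some non-terminal N (the right-hand side begins with the left-hand side itself).

X → X c: LEFT RECURSIVE (starts with X)
X → c: starts with c

The grammar has direct left recursion on: X.

Answer: Yes, X is left-recursive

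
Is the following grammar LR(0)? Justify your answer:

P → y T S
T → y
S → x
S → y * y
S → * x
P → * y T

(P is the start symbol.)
A grammar is LR(0) if no state in the canonical LR(0) collection has:
  - both a shift item (dot before a terminal) and a complete item (shift-reduce conflict), or
  - two or more complete items (reduce-reduce conflict; the accept item [P' → P .] counts as a complete item here).

Augment with P' → P and build the canonical LR(0) collection (I0 = CLOSURE({[P' → . P]}), then GOTO on every symbol after a dot until no new states appear). It has 15 states:
  I0: { [P → . * y T], [P → . y T S], [P' → . P] }  — shift
  I1: { [P → * . y T] }  — shift
  I2: { [P' → P .] }  — accept
  I3: { [P → y . T S], [T → . y] }  — shift
  I4: { [P → y T . S], [S → . * x], [S → . x], [S → . y * y] }  — shift
  I5: { [T → y .] }  — reduce
  I6: { [S → * . x] }  — shift
  I7: { [P → y T S .] }  — reduce
  I8: { [S → x .] }  — reduce
  I9: { [S → y . * y] }  — shift
  I10: { [S → y * . y] }  — shift
  I11: { [S → y * y .] }  — reduce
  I12: { [S → * x .] }  — reduce
  I13: { [P → * y . T], [T → . y] }  — shift
  I14: { [P → * y T .] }  — reduce

Every state is either a pure shift/goto state or contains exactly one complete item and nothing to shift — no conflicts. The grammar is LR(0).

Answer: Yes, the grammar is LR(0)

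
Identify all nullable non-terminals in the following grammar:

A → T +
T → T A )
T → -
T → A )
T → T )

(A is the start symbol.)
None

A non-terminal is nullable if it can derive ε (the empty string): either it has an ε-production, or it has a production whose right-hand side consists entirely of nullable non-terminals.

There are no ε-productions, so no non-terminal can derive ε.
No non-terminals are nullable.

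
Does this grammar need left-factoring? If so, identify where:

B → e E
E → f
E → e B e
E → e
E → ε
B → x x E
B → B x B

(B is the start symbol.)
Left-factoring is needed when two productions for the same non-terminal
share a common prefix on the right-hand side.

Productions for B:
  B → e E
  B → x x E
  B → B x B
Productions for E:
  E → f
  E → e B e
  E → e
  E → ε

Found common prefix 'e' in productions for E

Answer: Yes, E has productions with common prefix 'e'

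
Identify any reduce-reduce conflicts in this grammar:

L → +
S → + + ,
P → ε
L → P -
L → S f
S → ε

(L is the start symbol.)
Yes — I0: [P → .] vs [S → .]

Augment with L' → L and build the canonical LR(0) collection (I0 = CLOSURE({[L' → . L]}), then GOTO on every symbol after a dot until no new states appear). It has 9 states:
  I0: { [L → . +], [L → . P -], [L → . S f], [L' → . L], [P → .], [S → . + + ,], [S → .] }  — shift, 2 reduces
  I1: { [L → + .], [S → + . + ,] }  — shift, reduce
  I2: { [L' → L .] }  — accept
  I3: { [L → P . -] }  — shift
  I4: { [L → S . f] }  — shift
  I5: { [L → S f .] }  — reduce
  I6: { [L → P - .] }  — reduce
  I7: { [S → + + . ,] }  — shift
  I8: { [S → + + , .] }  — reduce

I0 contains complete items [P → .], [S → .] — reduce-reduce conflict.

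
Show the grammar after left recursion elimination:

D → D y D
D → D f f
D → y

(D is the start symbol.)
D → y D'
D' → y D D'
D' → f f D'
D' → ε

D is directly left-recursive. The standard transformation for
  A → A α₁ | ... | A α_m | β₁ | ... | β_n
is
  A  → β₁ A' | ... | β_n A'
  A' → α₁ A' | ... | α_m A' | ε

D → y becomes D → y D'
D → D y D becomes D' → y D D'
D → D f f becomes D' → f f D'
Add D' → ε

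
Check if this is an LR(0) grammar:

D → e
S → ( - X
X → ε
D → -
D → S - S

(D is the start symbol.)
Yes, the grammar is LR(0)

A grammar is LR(0) if no state in the canonical LR(0) collection has:
  - both a shift item (dot before a terminal) and a complete item (shift-reduce conflict), or
  - two or more complete items (reduce-reduce conflict; the accept item [D' → D .] counts as a complete item here).

Augment with D' → D and build the canonical LR(0) collection (I0 = CLOSURE({[D' → . D]}), then GOTO on every symbol after a dot until no new states appear). It has 10 states:
  I0: { [D → . -], [D → . S - S], [D → . e], [D' → . D], [S → . ( - X] }  — shift
  I1: { [S → ( . - X] }  — shift
  I2: { [D → - .] }  — reduce
  I3: { [D' → D .] }  — accept
  I4: { [D → S . - S] }  — shift
  I5: { [D → e .] }  — reduce
  I6: { [D → S - . S], [S → . ( - X] }  — shift
  I7: { [D → S - S .] }  — reduce
  I8: { [S → ( - . X], [X → .] }  — reduce
  I9: { [S → ( - X .] }  — reduce

Every state is either a pure shift/goto state or contains exactly one complete item and nothing to shift — no conflicts. The grammar is LR(0).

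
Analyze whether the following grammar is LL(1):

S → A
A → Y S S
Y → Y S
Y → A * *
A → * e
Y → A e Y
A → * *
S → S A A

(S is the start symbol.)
A grammar is LL(1) if for each non-terminal N with multiple productions, the predict sets of those productions are pairwise disjoint, where PREDICT(N → α) = (FIRST(α) \ {ε}) ∪ (FOLLOW(N) if α ⇒* ε).

Relevant sets:
  FIRST(A) = { '*' }
  FIRST(S) = { '*' }
  FIRST(Y) = { '*' }

For S:
  PREDICT(S → A) = { '*' }
  PREDICT(S → S A A) = { '*' }
For A:
  PREDICT(A → Y S S) = { '*' }
  PREDICT(A → '*' e) = { '*' }
  PREDICT(A → '*' '*') = { '*' }
For Y:
  PREDICT(Y → Y S) = { '*' }
  PREDICT(Y → A '*' '*') = { '*' }
  PREDICT(Y → A e Y) = { '*' }

Conflict found: Predict set conflict for S: { '*' }
The grammar is NOT LL(1).

Answer: No. Predict set conflict for S: { '*' }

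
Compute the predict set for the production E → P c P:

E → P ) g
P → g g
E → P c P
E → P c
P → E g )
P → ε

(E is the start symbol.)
{ ')', 'c', 'g' }

PREDICT(E → P c P) = (FIRST(RHS) \ {ε}) ∪ (FOLLOW(E) if ε ∈ FIRST(RHS), i.e. RHS ⇒* ε)
FIRST(P) = { ')', 'c', 'g', ε }
FIRST(P c P) = { ')', 'c', 'g' }
ε ∉ FIRST(P c P), so FOLLOW(E) is not added.
PREDICT(E → P c P) = { ')', 'c', 'g' }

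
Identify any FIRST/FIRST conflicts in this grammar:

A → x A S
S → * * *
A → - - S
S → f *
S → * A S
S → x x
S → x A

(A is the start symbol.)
Yes. S → '*' '*' '*' / S → '*' A S on { '*' }; S → x x / S → x A on { 'x' }

A FIRST/FIRST conflict occurs when two productions N → α and N → β for the same non-terminal have FIRST(α) ∩ FIRST(β) ≠ ∅ (with ε ∈ FIRST of a nullable right-hand side, so two nullable alternatives also conflict).

Productions for A:
  A → x A S: FIRST = { 'x' }
  A → - - S: FIRST = { '-' }
Productions for S:
  S → * * *: FIRST = { '*' }
  S → f *: FIRST = { 'f' }
  S → * A S: FIRST = { '*' }
  S → x x: FIRST = { 'x' }
  S → x A: FIRST = { 'x' }

Conflict for S: S → * * * and S → * A S
  Overlap: { '*' }
Conflict for S: S → x x and S → x A
  Overlap: { 'x' }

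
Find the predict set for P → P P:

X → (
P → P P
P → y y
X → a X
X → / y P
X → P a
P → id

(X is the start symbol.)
PREDICT(P → P P) = (FIRST(RHS) \ {ε}) ∪ (FOLLOW(P) if ε ∈ FIRST(RHS), i.e. RHS ⇒* ε)
FIRST(P) = { 'id', 'y' }
FIRST(P P) = { 'id', 'y' }
ε ∉ FIRST(P P), so FOLLOW(P) is not added.
PREDICT(P → P P) = { 'id', 'y' }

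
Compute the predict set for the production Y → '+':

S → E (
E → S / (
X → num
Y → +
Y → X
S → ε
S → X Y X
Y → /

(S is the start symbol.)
{ '+' }

PREDICT(Y → '+') = (FIRST(RHS) \ {ε}) ∪ (FOLLOW(Y) if ε ∈ FIRST(RHS), i.e. RHS ⇒* ε)
FIRST('+') = { '+' }
ε ∉ FIRST('+'), so FOLLOW(Y) is not added.
PREDICT(Y → '+') = { '+' }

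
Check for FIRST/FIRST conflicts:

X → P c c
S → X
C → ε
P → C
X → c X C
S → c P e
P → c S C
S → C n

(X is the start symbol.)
Yes. X → P c c / X → c X C on { 'c' }; S → X / S → c P e on { 'c' }

FIRST sets of the non-terminals at (or reachable through a nullable prefix from) the front of some alternative:
  FIRST(P) = { 'c', ε }
  FIRST(X) = { 'c' }
  FIRST(C) = { ε }

Productions for X:
  X → P c c: FIRST = { 'c' }
  X → c X C: FIRST = { 'c' }
Productions for S:
  S → X: FIRST = { 'c' }
  S → c P e: FIRST = { 'c' }
  S → C n: FIRST = { 'n' }
Productions for P:
  P → C: FIRST = { ε }
  P → c S C: FIRST = { 'c' }
C has only one production, so no FIRST/FIRST conflict is possible there.

Conflict for X: X → P c c and X → c X C
  Overlap: { 'c' }
Conflict for S: S → X and S → c P e
  Overlap: { 'c' }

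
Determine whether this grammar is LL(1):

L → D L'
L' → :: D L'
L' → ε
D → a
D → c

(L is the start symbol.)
A grammar is LL(1) if for each non-terminal N with multiple productions, the predict sets of those productions are pairwise disjoint, where PREDICT(N → α) = (FIRST(α) \ {ε}) ∪ (FOLLOW(N) if α ⇒* ε).

Relevant sets:
  FOLLOW(L') = { $ }

For L':
  PREDICT(L' → :: D L') = { '::' }
  PREDICT(L' → ε) = { $ }
For D:
  PREDICT(D → a) = { 'a' }
  PREDICT(D → c) = { 'c' }
L has a single production, so nothing to check there.

All predict sets are disjoint. The grammar IS LL(1).

Answer: Yes, the grammar is LL(1).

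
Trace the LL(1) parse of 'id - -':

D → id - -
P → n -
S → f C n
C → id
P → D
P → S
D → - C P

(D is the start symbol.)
LL(1) parsing maintains a stack (initially the start symbol over $) and the input. At each step: if the stack top is a terminal, match it against the current input token; if it is a non-terminal N, replace it with the RHS of M[N, lookahead] (the unique production whose predict set contains the lookahead).

Stack is shown with the top on the left.

Stack     Input     Action
--------------------------
D $       id - - $  output D → id - -
id - - $  id - - $  match 'id'
- - $     - - $     match '-'
- $       - $       match '-'
$         $         accept

The string is accepted.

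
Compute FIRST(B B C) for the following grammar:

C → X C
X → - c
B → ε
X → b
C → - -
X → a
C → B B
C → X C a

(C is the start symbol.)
FIRST sets of the non-terminals involved (from the grammar, by fixed-point iteration):
  FIRST(B) = { ε }
  FIRST(C) = { '-', 'a', 'b', ε }

To compute FIRST(B B C), process the symbols left to right:
Symbol B is a non-terminal. Add FIRST(B) \ {ε} = { }
B is nullable (ε ∈ FIRST(B)), continue to the next symbol.
Symbol B is a non-terminal. Add FIRST(B) \ {ε} = { }
B is nullable (ε ∈ FIRST(B)), continue to the next symbol.
Symbol C is a non-terminal. Add FIRST(C) \ {ε} = { '-', 'a', 'b' }
C is nullable (ε ∈ FIRST(C)), continue to the next symbol.
All symbols are nullable, so ε is in the result.
FIRST(B B C) = { '-', 'a', 'b', ε }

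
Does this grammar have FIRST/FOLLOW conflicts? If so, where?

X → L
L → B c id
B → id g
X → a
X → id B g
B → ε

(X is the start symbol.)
No FIRST/FOLLOW conflicts.

A FIRST/FOLLOW conflict occurs when a non-terminal N has a nullable alternative N → β (β ⇒* ε) and another alternative N → α with FIRST(α) ∩ FOLLOW(N) ≠ ∅: on such a lookahead the parser cannot decide between expanding α and letting N vanish via β.

Nullable non-terminals: B.

B: nullable alternative(s) B → ε; FOLLOW(B) = { 'c', 'g' }
  B → id g: FIRST \ {ε} = { 'id' } — disjoint from FOLLOW(B)
  B → ε: FIRST \ {ε} = { } — this is the only nullable alternative, skip

L, X have no nullable alternative, so no FIRST/FOLLOW check is needed there.

No FIRST/FOLLOW conflicts found.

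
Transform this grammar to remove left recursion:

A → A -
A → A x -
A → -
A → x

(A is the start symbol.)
A → - A'
A → x A'
A' → - A'
A' → x - A'
A' → ε

A is directly left-recursive. The standard transformation for
  A → A α₁ | ... | A α_m | β₁ | ... | β_n
is
  A  → β₁ A' | ... | β_n A'
  A' → α₁ A' | ... | α_m A' | ε

A → - becomes A → - A'
A → x becomes A → x A'
A → A - becomes A' → - A'
A → A x - becomes A' → x - A'
Add A' → ε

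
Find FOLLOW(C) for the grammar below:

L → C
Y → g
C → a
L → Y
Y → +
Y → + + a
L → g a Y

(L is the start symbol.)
To compute FOLLOW(C), find every occurrence of C on a right-hand side N → α C β: add FIRST(β) \ {ε}, and if β is empty or nullable also add FOLLOW(N). Iterate to a fixed point.

In L → C: C is at the end, add FOLLOW(L)

The FOLLOW sets referred to above (computed the same way, to a fixed point):
  FOLLOW(L) = { $ }

Taking the union: FOLLOW(C) = { $ }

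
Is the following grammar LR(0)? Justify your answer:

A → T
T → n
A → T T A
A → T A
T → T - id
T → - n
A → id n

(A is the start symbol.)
No. Shift-reduce conflict between [A → T .] and [A → . id n]

A grammar is LR(0) if no state in the canonical LR(0) collection has:
  - both a shift item (dot before a terminal) and a complete item (shift-reduce conflict), or
  - two or more complete items (reduce-reduce conflict; the accept item [A' → A .] counts as a complete item here).

Augment with A' → A and build the canonical LR(0) collection (I0 = CLOSURE({[A' → . A]}), then GOTO on every symbol after a dot until no new states appear). It has 13 states:
  I0: { [A → . T A], [A → . T T A], [A → . T], [A → . id n], [A' → . A], [T → . - n], [T → . T - id], [T → . n] }  — shift
  I1: { [T → - . n] }  — shift
  I2: { [A' → A .] }  — accept
  I3: { [A → . T A], [A → . T T A], [A → . T], [A → . id n], [A → T . A], [A → T . T A], [A → T .], [T → . - n], [T → . T - id], [T → . n], [T → T . - id] }  — shift, reduce
  I4: { [A → id . n] }  — shift
  I5: { [T → n .] }  — reduce
  I6: { [A → id n .] }  — reduce
  I7: { [T → - . n], [T → T - . id] }  — shift
  I8: { [A → T A .] }  — reduce
  I9: { [A → . T A], [A → . T T A], [A → . T], [A → . id n], [A → T . A], [A → T . T A], [A → T .], [A → T T . A], [T → . - n], [T → . T - id], [T → . n], [T → T . - id] }  — shift, reduce
  I10: { [A → T A .], [A → T T A .] }  — 2 reduces
  I11: { [T → T - id .] }  — reduce
  I12: { [T → - n .] }  — reduce

Conflict in state I3:
  Shift-reduce conflict between [A → T .] and [A → . id n]
So the grammar is NOT LR(0).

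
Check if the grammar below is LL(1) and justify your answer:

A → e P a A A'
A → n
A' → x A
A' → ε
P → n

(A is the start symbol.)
A grammar is LL(1) if for each non-terminal N with multiple productions, the predict sets of those productions are pairwise disjoint, where PREDICT(N → α) = (FIRST(α) \ {ε}) ∪ (FOLLOW(N) if α ⇒* ε).

Relevant sets:
  FOLLOW(A') = { $, 'x' }

For A:
  PREDICT(A → e P a A A') = { 'e' }
  PREDICT(A → n) = { 'n' }
For A':
  PREDICT(A' → x A) = { 'x' }
  PREDICT(A' → ε) = { $, 'x' }
P has a single production, so nothing to check there.

Conflict found: Predict set conflict for A': { 'x' }
The grammar is NOT LL(1).

Answer: No. Predict set conflict for A': { 'x' }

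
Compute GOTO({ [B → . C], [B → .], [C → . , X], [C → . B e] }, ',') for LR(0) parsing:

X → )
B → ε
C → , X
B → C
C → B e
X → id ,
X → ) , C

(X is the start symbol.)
{ [C → , . X], [X → . ) , C], [X → . )], [X → . id ,] }

GOTO(I, ',') = CLOSURE({ [A → αX.β] : [A → α.Xβ] ∈ I, X = ',' })

Items with dot before ',', with the dot advanced:
  [C → . , X] → [C → , . X]
Closure of the advanced items:
  [C → , . X] has the dot before X: add [X → . )], [X → . id ,], [X → . ) , C]

GOTO = { [C → , . X], [X → . ) , C], [X → . )], [X → . id ,] }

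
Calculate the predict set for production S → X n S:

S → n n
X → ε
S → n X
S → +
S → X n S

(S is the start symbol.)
{ 'n' }

PREDICT(S → X n S) = (FIRST(RHS) \ {ε}) ∪ (FOLLOW(S) if ε ∈ FIRST(RHS), i.e. RHS ⇒* ε)
FIRST(X) = { ε }
FIRST(X n S) = { 'n' }
ε ∉ FIRST(X n S), so FOLLOW(S) is not added.
PREDICT(S → X n S) = { 'n' }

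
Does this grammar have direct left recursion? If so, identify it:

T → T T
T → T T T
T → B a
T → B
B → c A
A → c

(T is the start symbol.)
Yes, T is left-recursive

Direct left recursion occurs when N → N α for some non-terminal N (the right-hand side begins with the left-hand side itself).

T → T T: LEFT RECURSIVE (starts with T)
T → T T T: LEFT RECURSIVE (starts with T)
T → B a: starts with B
T → B: starts with B
B → c A: starts with c
A → c: starts with c

The grammar has direct left recursion on: T.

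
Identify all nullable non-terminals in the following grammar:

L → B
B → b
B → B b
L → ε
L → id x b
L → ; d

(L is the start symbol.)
{ 'L' }

A non-terminal is nullable if it can derive ε (the empty string): either it has an ε-production, or it has a production whose right-hand side consists entirely of nullable non-terminals.

ε-productions: L → ε
So L is immediately nullable.
No further non-terminal can be added: every production for the remaining non-terminals contains a terminal or a non-nullable non-terminal.
Nullable = { 'L' }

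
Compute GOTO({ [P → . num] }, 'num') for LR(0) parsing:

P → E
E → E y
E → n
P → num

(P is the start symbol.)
{ [P → num .] }

GOTO(I, 'num') = CLOSURE({ [A → αX.β] : [A → α.Xβ] ∈ I, X = 'num' })

Items with dot before 'num', with the dot advanced:
  [P → . num] → [P → num .]
Closure adds nothing (no advanced item has the dot before a non-terminal).

GOTO = { [P → num .] }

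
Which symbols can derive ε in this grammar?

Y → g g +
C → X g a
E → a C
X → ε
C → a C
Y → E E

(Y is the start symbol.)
{ 'X' }

ε-productions: X → ε
So X is immediately nullable.
No further non-terminal can be added: every production for the remaining non-terminals contains a terminal or a non-nullable non-terminal.
Nullable = { 'X' }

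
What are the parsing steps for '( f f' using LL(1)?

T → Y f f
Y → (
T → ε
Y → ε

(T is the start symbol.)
Stack is shown with the top on the left.

Stack    Input    Action
------------------------
T $      ( f f $  output T → Y f f
Y f f $  ( f f $  output Y → (
( f f $  ( f f $  match '('
f f $    f f $    match 'f'
f $      f $      match 'f'
$        $        accept

The string is accepted.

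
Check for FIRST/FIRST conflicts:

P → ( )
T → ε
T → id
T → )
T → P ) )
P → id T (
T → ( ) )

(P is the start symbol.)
Yes. T → id / T → P ')' ')' on { 'id' }; T → P ')' ')' / T → '(' ')' ')' on { '(' }

FIRST sets of the non-terminals at (or reachable through a nullable prefix from) the front of some alternative:
  FIRST(P) = { '(', 'id' }

Productions for P:
  P → ( ): FIRST = { '(' }
  P → id T (: FIRST = { 'id' }
Productions for T:
  T → ε: FIRST = { ε }
  T → id: FIRST = { 'id' }
  T → ): FIRST = { ')' }
  T → P ) ): FIRST = { '(', 'id' }
  T → ( ) ): FIRST = { '(' }

Conflict for T: T → id and T → P ) )
  Overlap: { 'id' }
Conflict for T: T → P ) ) and T → ( ) )
  Overlap: { '(' }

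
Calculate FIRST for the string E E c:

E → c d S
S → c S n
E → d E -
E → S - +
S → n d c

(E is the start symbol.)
FIRST sets of the non-terminals involved (from the grammar, by fixed-point iteration):
  FIRST(E) = { 'c', 'd', 'n' }

To compute FIRST(E E c), process the symbols left to right:
Symbol E is a non-terminal. Add FIRST(E) \ {ε} = { 'c', 'd', 'n' }
E is not nullable (ε ∉ FIRST(E)), so stop here.
FIRST(E E c) = { 'c', 'd', 'n' }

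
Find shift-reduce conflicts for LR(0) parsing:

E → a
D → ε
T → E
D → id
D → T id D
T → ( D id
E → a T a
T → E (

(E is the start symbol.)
A shift-reduce conflict occurs when an LR(0) state has both:
  - a complete (reduce) item [A → α .] (dot at the end), and
  - a shift item [B → β . c γ] (dot before a terminal).

Augment with E' → E and build the canonical LR(0) collection (I0 = CLOSURE({[E' → . E]}), then GOTO on every symbol after a dot until no new states appear). It has 14 states:
  I0: { [E → . a T a], [E → . a], [E' → . E] }  — shift
  I1: { [E' → E .] }  — accept
  I2: { [E → . a T a], [E → . a], [E → a . T a], [E → a .], [T → . ( D id], [T → . E (], [T → . E] }  — shift, reduce
  I3: { [D → . T id D], [D → . id], [D → .], [E → . a T a], [E → . a], [T → ( . D id], [T → . ( D id], [T → . E (], [T → . E] }  — shift, reduce
  I4: { [T → E . (], [T → E .] }  — shift, reduce
  I5: { [E → a T . a] }  — shift
  I6: { [E → a T a .] }  — reduce
  I7: { [T → E ( .] }  — reduce
  I8: { [T → ( D . id] }  — shift
  I9: { [D → T . id D] }  — shift
  I10: { [D → id .] }  — reduce
  I11: { [D → . T id D], [D → . id], [D → .], [D → T id . D], [E → . a T a], [E → . a], [T → . ( D id], [T → . E (], [T → . E] }  — shift, reduce
  I12: { [D → T id D .] }  — reduce
  I13: { [T → ( D id .] }  — reduce

I2 contains reduce item [E → a .] and shift items [E → . a], [E → . a T a], [T → . ( D id] — shift-reduce conflict.
I3 contains reduce item [D → .] and shift items [D → . id], [E → . a], [E → . a T a], [T → . ( D id] — shift-reduce conflict.
I4 contains reduce item [T → E .] and shift item [T → E . (] — shift-reduce conflict.
I11 contains reduce item [D → .] and shift items [D → . id], [E → . a], [E → . a T a], [T → . ( D id] — shift-reduce conflict.

Answer: Yes — I2: [E → a .] vs [E → . a]; I3: [D → .] vs [D → . id]; I4: [T → E .] vs [T → E . (]; I11: [D → .] vs [D → . id]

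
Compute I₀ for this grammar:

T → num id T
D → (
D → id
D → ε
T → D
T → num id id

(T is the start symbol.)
First, augment the grammar with T' → T
I₀ = CLOSURE({ [T' → . T] }):
  [T' → . T] has the dot before T: add [T → . num id T], [T → . D], [T → . num id id]
  [T → . D] has the dot before D: add [D → . (], [D → . id], [D → .]
No further items can be added.

I₀ = { [D → . (], [D → . id], [D → .], [T → . D], [T → . num id T], [T → . num id id], [T' → . T] }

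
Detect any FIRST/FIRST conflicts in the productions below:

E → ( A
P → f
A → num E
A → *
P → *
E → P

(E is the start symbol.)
No FIRST/FIRST conflicts.

A FIRST/FIRST conflict occurs when two productions N → α and N → β for the same non-terminal have FIRST(α) ∩ FIRST(β) ≠ ∅ (with ε ∈ FIRST of a nullable right-hand side, so two nullable alternatives also conflict).

FIRST sets of the non-terminals at (or reachable through a nullable prefix from) the front of some alternative:
  FIRST(P) = { '*', 'f' }

Productions for E:
  E → ( A: FIRST = { '(' }
  E → P: FIRST = { '*', 'f' }
Productions for P:
  P → f: FIRST = { 'f' }
  P → *: FIRST = { '*' }
Productions for A:
  A → num E: FIRST = { 'num' }
  A → *: FIRST = { '*' }

All alternatives of each non-terminal have pairwise disjoint FIRST sets.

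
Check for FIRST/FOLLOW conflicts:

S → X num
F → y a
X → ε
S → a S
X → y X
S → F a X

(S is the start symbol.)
A FIRST/FOLLOW conflict occurs when a non-terminal N has a nullable alternative N → β (β ⇒* ε) and another alternative N → α with FIRST(α) ∩ FOLLOW(N) ≠ ∅: on such a lookahead the parser cannot decide between expanding α and letting N vanish via β.

Nullable non-terminals: X.

X: nullable alternative(s) X → ε; FOLLOW(X) = { $, 'num' }
  X → ε: FIRST \ {ε} = { } — this is the only nullable alternative, skip
  X → y X: FIRST \ {ε} = { 'y' } — disjoint from FOLLOW(X)

F, S have no nullable alternative, so no FIRST/FOLLOW check is needed there.

No FIRST/FOLLOW conflicts found.

Answer: No FIRST/FOLLOW conflicts.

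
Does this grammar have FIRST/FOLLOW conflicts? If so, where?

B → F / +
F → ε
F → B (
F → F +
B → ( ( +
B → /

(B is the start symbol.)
A FIRST/FOLLOW conflict occurs when a non-terminal N has a nullable alternative N → β (β ⇒* ε) and another alternative N → α with FIRST(α) ∩ FOLLOW(N) ≠ ∅: on such a lookahead the parser cannot decide between expanding α and letting N vanish via β.

Nullable non-terminals: F.
FIRST sets used below: FIRST(B) = { '(', '+', '/' }, FIRST(F) = { '(', '+', '/', ε }

F: nullable alternative(s) F → ε; FOLLOW(F) = { '+', '/' }
  F → ε: FIRST \ {ε} = { } — this is the only nullable alternative, skip
  F → B (: FIRST \ {ε} = { '(', '+', '/' } — overlaps FOLLOW(F) on { '+', '/' }: CONFLICT
  F → F +: FIRST \ {ε} = { '(', '+', '/' } — overlaps FOLLOW(F) on { '+', '/' }: CONFLICT

B has no nullable alternative, so no FIRST/FOLLOW check is needed there.

So the grammar has 2 FIRST/FOLLOW conflicts (marked CONFLICT above).

Answer: Yes. F → B '(' with FOLLOW(F) on { '+', '/' }; F → F '+' with FOLLOW(F) on { '+', '/' }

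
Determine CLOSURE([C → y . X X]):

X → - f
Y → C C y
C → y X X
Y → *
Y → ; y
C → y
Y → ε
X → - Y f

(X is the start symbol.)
{ [C → y . X X], [X → . - Y f], [X → . - f] }

To compute CLOSURE, for each item [A → α.Bβ] where B is a non-terminal, add [B → .γ] for all productions B → γ; repeat for the newly added items until nothing changes.

Start with: [C → y . X X]
  [C → y . X X] has the dot before X: add [X → . - f], [X → . - Y f]
No further items can be added.

CLOSURE = { [C → y . X X], [X → . - Y f], [X → . - f] }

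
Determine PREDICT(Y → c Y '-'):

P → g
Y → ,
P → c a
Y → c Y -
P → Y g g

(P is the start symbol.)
{ 'c' }

PREDICT(Y → c Y '-') = (FIRST(RHS) \ {ε}) ∪ (FOLLOW(Y) if ε ∈ FIRST(RHS), i.e. RHS ⇒* ε)
FIRST(c Y '-') = { 'c' }
ε ∉ FIRST(c Y '-'), so FOLLOW(Y) is not added.
PREDICT(Y → c Y '-') = { 'c' }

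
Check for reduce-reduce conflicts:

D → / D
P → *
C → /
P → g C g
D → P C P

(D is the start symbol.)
Augment with D' → D and build the canonical LR(0) collection (I0 = CLOSURE({[D' → . D]}), then GOTO on every symbol after a dot until no new states appear). It has 12 states:
  I0: { [D → . / D], [D → . P C P], [D' → . D], [P → . *], [P → . g C g] }  — shift
  I1: { [P → * .] }  — reduce
  I2: { [D → . / D], [D → . P C P], [D → / . D], [P → . *], [P → . g C g] }  — shift
  I3: { [D' → D .] }  — accept
  I4: { [C → . /], [D → P . C P] }  — shift
  I5: { [C → . /], [P → g . C g] }  — shift
  I6: { [C → / .] }  — reduce
  I7: { [P → g C . g] }  — shift
  I8: { [P → g C g .] }  — reduce
  I9: { [D → P C . P], [P → . *], [P → . g C g] }  — shift
  I10: { [D → P C P .] }  — reduce
  I11: { [D → / D .] }  — reduce

No state contains more than one complete item.

Answer: No reduce-reduce conflicts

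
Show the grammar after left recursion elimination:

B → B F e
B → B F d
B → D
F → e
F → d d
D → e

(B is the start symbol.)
B is directly left-recursive. The standard transformation for
  A → A α₁ | ... | A α_m | β₁ | ... | β_n
is
  A  → β₁ A' | ... | β_n A'
  A' → α₁ A' | ... | α_m A' | ε

B → D becomes B → D B'
B → B F e becomes B' → F e B'
B → B F d becomes B' → F d B'
Add B' → ε

Productions for other non-terminals are unchanged:
  F → e
  F → d d
  D → e

Resulting grammar:
B → D B'
B' → F e B'
B' → F d B'
B' → ε
F → e
F → d d
D → e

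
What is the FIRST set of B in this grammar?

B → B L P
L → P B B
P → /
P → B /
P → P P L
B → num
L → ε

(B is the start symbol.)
{ 'num' }

To compute FIRST(B), examine every production with B on the left-hand side, reading each right-hand side left to right until a non-nullable symbol is reached.

From B → B L P:
  - B is the symbol being defined: contributes nothing new
    B is not nullable, so stop
From B → num:
  - num is a terminal: add 'num' and stop

Collecting: FIRST(B) = { 'num' }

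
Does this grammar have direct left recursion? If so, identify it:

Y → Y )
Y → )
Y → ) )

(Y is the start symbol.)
Yes, Y is left-recursive

Y → Y ): LEFT RECURSIVE (starts with Y)
Y → ): starts with ')'
Y → ) ): starts with ')'

The grammar has direct left recursion on: Y.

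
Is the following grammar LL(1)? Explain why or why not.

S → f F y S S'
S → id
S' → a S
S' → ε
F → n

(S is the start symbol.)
A grammar is LL(1) if for each non-terminal N with multiple productions, the predict sets of those productions are pairwise disjoint, where PREDICT(N → α) = (FIRST(α) \ {ε}) ∪ (FOLLOW(N) if α ⇒* ε).

Relevant sets:
  FOLLOW(S') = { $, 'a' }

For S:
  PREDICT(S → f F y S S') = { 'f' }
  PREDICT(S → id) = { 'id' }
For S':
  PREDICT(S' → a S) = { 'a' }
  PREDICT(S' → ε) = { $, 'a' }
F has a single production, so nothing to check there.

Conflict found: Predict set conflict for S': { 'a' }
The grammar is NOT LL(1).

Answer: No. Predict set conflict for S': { 'a' }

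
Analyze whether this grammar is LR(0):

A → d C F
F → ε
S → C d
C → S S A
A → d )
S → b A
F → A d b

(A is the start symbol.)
Augment with A' → A and build the canonical LR(0) collection (I0 = CLOSURE({[A' → . A]}), then GOTO on every symbol after a dot until no new states appear). It has 17 states:
  I0: { [A → . d )], [A → . d C F], [A' → . A] }  — shift
  I1: { [A' → A .] }  — accept
  I2: { [A → d . )], [A → d . C F], [C → . S S A], [S → . C d], [S → . b A] }  — shift
  I3: { [A → d ) .] }  — reduce
  I4: { [A → . d )], [A → . d C F], [A → d C . F], [F → . A d b], [F → .], [S → C . d] }  — shift, reduce
  I5: { [C → . S S A], [C → S . S A], [S → . C d], [S → . b A] }  — shift
  I6: { [A → . d )], [A → . d C F], [S → b . A] }  — shift
  I7: { [S → b A .] }  — reduce
  I8: { [S → C . d] }  — shift
  I9: { [A → . d )], [A → . d C F], [C → . S S A], [C → S . S A], [C → S S . A], [S → . C d], [S → . b A] }  — shift
  I10: { [C → S S A .] }  — reduce
  I11: { [S → C d .] }  — reduce
  I12: { [F → A . d b] }  — shift
  I13: { [A → d C F .] }  — reduce
  I14: { [A → d . )], [A → d . C F], [C → . S S A], [S → . C d], [S → . b A], [S → C d .] }  — shift, reduce
  I15: { [F → A d . b] }  — shift
  I16: { [F → A d b .] }  — reduce

Conflict in state I4:
  Shift-reduce conflict between [F → .] and [A → . d )]
So the grammar is NOT LR(0).

Answer: No. Shift-reduce conflict between [F → .] and [A → . d )]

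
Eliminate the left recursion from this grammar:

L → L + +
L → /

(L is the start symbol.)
L is directly left-recursive. The standard transformation for
  A → A α₁ | ... | A α_m | β₁ | ... | β_n
is
  A  → β₁ A' | ... | β_n A'
  A' → α₁ A' | ... | α_m A' | ε

L → / becomes L → / L'
L → L + + becomes L' → + + L'
Add L' → ε

Resulting grammar:
L → / L'
L' → + + L'
L' → ε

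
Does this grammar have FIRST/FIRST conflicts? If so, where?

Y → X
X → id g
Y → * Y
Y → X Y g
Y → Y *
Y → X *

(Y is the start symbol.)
FIRST sets of the non-terminals at (or reachable through a nullable prefix from) the front of some alternative:
  FIRST(X) = { 'id' }
  FIRST(Y) = { '*', 'id' }

Productions for Y:
  Y → X: FIRST = { 'id' }
  Y → * Y: FIRST = { '*' }
  Y → X Y g: FIRST = { 'id' }
  Y → Y *: FIRST = { '*', 'id' }
  Y → X *: FIRST = { 'id' }
X has only one production, so no FIRST/FIRST conflict is possible there.

Conflict for Y: Y → X and Y → X Y g
  Overlap: { 'id' }
Conflict for Y: Y → X and Y → Y *
  Overlap: { 'id' }
Conflict for Y: Y → X and Y → X *
  Overlap: { 'id' }
Conflict for Y: Y → * Y and Y → Y *
  Overlap: { '*' }
Conflict for Y: Y → X Y g and Y → Y *
  Overlap: { 'id' }
Conflict for Y: Y → X Y g and Y → X *
  Overlap: { 'id' }
Conflict for Y: Y → Y * and Y → X *
  Overlap: { 'id' }

Answer: Yes. Y → X / Y → X Y g on { 'id' }; Y → X / Y → Y '*' on { 'id' }; Y → X / Y → X '*' on { 'id' }; Y → '*' Y / Y → Y '*' on { '*' }; Y → X Y g / Y → Y '*' on { 'id' }; Y → X Y g / Y → X '*' on { 'id' }; Y → Y '*' / Y → X '*' on { 'id' }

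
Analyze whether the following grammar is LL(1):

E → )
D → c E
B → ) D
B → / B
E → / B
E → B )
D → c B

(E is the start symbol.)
A grammar is LL(1) if for each non-terminal N with multiple productions, the predict sets of those productions are pairwise disjoint, where PREDICT(N → α) = (FIRST(α) \ {ε}) ∪ (FOLLOW(N) if α ⇒* ε).

Relevant sets:
  FIRST(B) = { ')', '/' }

For E:
  PREDICT(E → ')') = { ')' }
  PREDICT(E → '/' B) = { '/' }
  PREDICT(E → B ')') = { ')', '/' }
For D:
  PREDICT(D → c E) = { 'c' }
  PREDICT(D → c B) = { 'c' }
For B:
  PREDICT(B → ')' D) = { ')' }
  PREDICT(B → '/' B) = { '/' }

Conflict found: Predict set conflict for E: { ')' }
The grammar is NOT LL(1).

Answer: No. Predict set conflict for E: { ')' }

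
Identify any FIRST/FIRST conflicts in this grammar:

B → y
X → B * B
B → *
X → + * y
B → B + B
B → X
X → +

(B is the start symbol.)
FIRST sets of the non-terminals at (or reachable through a nullable prefix from) the front of some alternative:
  FIRST(B) = { '*', '+', 'y' }
  FIRST(X) = { '*', '+', 'y' }

Productions for B:
  B → y: FIRST = { 'y' }
  B → *: FIRST = { '*' }
  B → B + B: FIRST = { '*', '+', 'y' }
  B → X: FIRST = { '*', '+', 'y' }
Productions for X:
  X → B * B: FIRST = { '*', '+', 'y' }
  X → + * y: FIRST = { '+' }
  X → +: FIRST = { '+' }

Conflict for B: B → y and B → B + B
  Overlap: { 'y' }
Conflict for B: B → y and B → X
  Overlap: { 'y' }
Conflict for B: B → * and B → B + B
  Overlap: { '*' }
Conflict for B: B → * and B → X
  Overlap: { '*' }
Conflict for B: B → B + B and B → X
  Overlap: { '*', '+', 'y' }
Conflict for X: X → B * B and X → + * y
  Overlap: { '+' }
Conflict for X: X → B * B and X → +
  Overlap: { '+' }
Conflict for X: X → + * y and X → +
  Overlap: { '+' }

Answer: Yes. B → y / B → B '+' B on { 'y' }; B → y / B → X on { 'y' }; B → '*' / B → B '+' B on { '*' }; B → '*' / B → X on { '*' }; B → B '+' B / B → X on { '*', '+', 'y' }; X → B '*' B / X → '+' '*' y on { '+' }; X → B '*' B / X → '+' on { '+' }; X → '+' '*' y / X → '+' on { '+' }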